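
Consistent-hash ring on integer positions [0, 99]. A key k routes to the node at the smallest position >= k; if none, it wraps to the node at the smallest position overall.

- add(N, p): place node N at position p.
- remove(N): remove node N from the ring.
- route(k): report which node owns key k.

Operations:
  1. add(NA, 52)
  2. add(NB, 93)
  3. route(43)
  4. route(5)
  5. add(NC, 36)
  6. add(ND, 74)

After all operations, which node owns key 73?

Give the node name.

Op 1: add NA@52 -> ring=[52:NA]
Op 2: add NB@93 -> ring=[52:NA,93:NB]
Op 3: route key 43: smallest pos >= 43 is 52 -> NA
Op 4: route key 5: smallest pos >= 5 is 52 -> NA
Op 5: add NC@36 -> ring=[36:NC,52:NA,93:NB]
Op 6: add ND@74 -> ring=[36:NC,52:NA,74:ND,93:NB]
Final route key 73: smallest pos >= 73 is 74 -> ND

Answer: ND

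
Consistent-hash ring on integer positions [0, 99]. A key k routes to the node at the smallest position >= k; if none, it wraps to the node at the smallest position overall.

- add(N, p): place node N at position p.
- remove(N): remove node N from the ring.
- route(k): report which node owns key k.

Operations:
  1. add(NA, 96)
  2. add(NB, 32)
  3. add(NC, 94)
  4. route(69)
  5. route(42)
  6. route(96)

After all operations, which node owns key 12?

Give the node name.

Op 1: add NA@96 -> ring=[96:NA]
Op 2: add NB@32 -> ring=[32:NB,96:NA]
Op 3: add NC@94 -> ring=[32:NB,94:NC,96:NA]
Op 4: route key 69: smallest pos >= 69 is 94 -> NC
Op 5: route key 42: smallest pos >= 42 is 94 -> NC
Op 6: route key 96: smallest pos >= 96 is 96 -> NA
Final route key 12: smallest pos >= 12 is 32 -> NB

Answer: NB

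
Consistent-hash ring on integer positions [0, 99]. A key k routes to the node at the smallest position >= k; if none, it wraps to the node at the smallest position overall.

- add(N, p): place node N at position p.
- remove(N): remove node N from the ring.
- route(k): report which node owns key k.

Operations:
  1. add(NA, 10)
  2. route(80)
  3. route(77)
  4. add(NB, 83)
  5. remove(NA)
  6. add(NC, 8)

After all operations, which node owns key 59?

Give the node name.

Op 1: add NA@10 -> ring=[10:NA]
Op 2: route key 80: none >= 80, wrap to smallest pos 10 -> NA
Op 3: route key 77: none >= 77, wrap to smallest pos 10 -> NA
Op 4: add NB@83 -> ring=[10:NA,83:NB]
Op 5: remove NA -> ring=[83:NB]
Op 6: add NC@8 -> ring=[8:NC,83:NB]
Final route key 59: smallest pos >= 59 is 83 -> NB

Answer: NB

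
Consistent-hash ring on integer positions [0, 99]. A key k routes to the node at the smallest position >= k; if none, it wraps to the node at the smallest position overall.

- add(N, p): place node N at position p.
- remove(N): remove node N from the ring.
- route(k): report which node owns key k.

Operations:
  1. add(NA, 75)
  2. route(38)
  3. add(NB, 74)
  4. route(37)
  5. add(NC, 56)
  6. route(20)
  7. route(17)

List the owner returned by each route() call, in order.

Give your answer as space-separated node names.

Op 1: add NA@75 -> ring=[75:NA]
Op 2: route key 38: smallest pos >= 38 is 75 -> NA
Op 3: add NB@74 -> ring=[74:NB,75:NA]
Op 4: route key 37: smallest pos >= 37 is 74 -> NB
Op 5: add NC@56 -> ring=[56:NC,74:NB,75:NA]
Op 6: route key 20: smallest pos >= 20 is 56 -> NC
Op 7: route key 17: smallest pos >= 17 is 56 -> NC

Answer: NA NB NC NC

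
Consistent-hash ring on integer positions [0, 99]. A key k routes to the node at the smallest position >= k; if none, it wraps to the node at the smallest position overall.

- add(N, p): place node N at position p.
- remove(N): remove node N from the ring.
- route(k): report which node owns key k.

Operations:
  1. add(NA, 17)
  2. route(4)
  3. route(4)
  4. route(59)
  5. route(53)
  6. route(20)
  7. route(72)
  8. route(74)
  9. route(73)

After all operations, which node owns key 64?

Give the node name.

Answer: NA

Derivation:
Op 1: add NA@17 -> ring=[17:NA]
Op 2: route key 4: smallest pos >= 4 is 17 -> NA
Op 3: route key 4: smallest pos >= 4 is 17 -> NA
Op 4: route key 59: none >= 59, wrap to smallest pos 17 -> NA
Op 5: route key 53: none >= 53, wrap to smallest pos 17 -> NA
Op 6: route key 20: none >= 20, wrap to smallest pos 17 -> NA
Op 7: route key 72: none >= 72, wrap to smallest pos 17 -> NA
Op 8: route key 74: none >= 74, wrap to smallest pos 17 -> NA
Op 9: route key 73: none >= 73, wrap to smallest pos 17 -> NA
Final route key 64: none >= 64, wrap to smallest pos 17 -> NA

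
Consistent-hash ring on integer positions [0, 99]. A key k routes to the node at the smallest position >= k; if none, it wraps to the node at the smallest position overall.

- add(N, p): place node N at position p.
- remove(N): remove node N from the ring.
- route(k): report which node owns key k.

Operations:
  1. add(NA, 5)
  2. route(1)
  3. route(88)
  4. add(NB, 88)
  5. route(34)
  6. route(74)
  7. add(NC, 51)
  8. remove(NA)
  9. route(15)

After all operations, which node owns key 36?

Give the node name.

Answer: NC

Derivation:
Op 1: add NA@5 -> ring=[5:NA]
Op 2: route key 1: smallest pos >= 1 is 5 -> NA
Op 3: route key 88: none >= 88, wrap to smallest pos 5 -> NA
Op 4: add NB@88 -> ring=[5:NA,88:NB]
Op 5: route key 34: smallest pos >= 34 is 88 -> NB
Op 6: route key 74: smallest pos >= 74 is 88 -> NB
Op 7: add NC@51 -> ring=[5:NA,51:NC,88:NB]
Op 8: remove NA -> ring=[51:NC,88:NB]
Op 9: route key 15: smallest pos >= 15 is 51 -> NC
Final route key 36: smallest pos >= 36 is 51 -> NC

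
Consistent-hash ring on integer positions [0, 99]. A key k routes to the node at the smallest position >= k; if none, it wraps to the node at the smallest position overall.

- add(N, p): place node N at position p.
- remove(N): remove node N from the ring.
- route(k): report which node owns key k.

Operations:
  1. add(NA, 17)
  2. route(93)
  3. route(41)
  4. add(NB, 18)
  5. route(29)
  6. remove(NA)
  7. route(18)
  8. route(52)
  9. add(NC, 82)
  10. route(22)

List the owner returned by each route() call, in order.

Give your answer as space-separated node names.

Op 1: add NA@17 -> ring=[17:NA]
Op 2: route key 93: none >= 93, wrap to smallest pos 17 -> NA
Op 3: route key 41: none >= 41, wrap to smallest pos 17 -> NA
Op 4: add NB@18 -> ring=[17:NA,18:NB]
Op 5: route key 29: none >= 29, wrap to smallest pos 17 -> NA
Op 6: remove NA -> ring=[18:NB]
Op 7: route key 18: smallest pos >= 18 is 18 -> NB
Op 8: route key 52: none >= 52, wrap to smallest pos 18 -> NB
Op 9: add NC@82 -> ring=[18:NB,82:NC]
Op 10: route key 22: smallest pos >= 22 is 82 -> NC

Answer: NA NA NA NB NB NC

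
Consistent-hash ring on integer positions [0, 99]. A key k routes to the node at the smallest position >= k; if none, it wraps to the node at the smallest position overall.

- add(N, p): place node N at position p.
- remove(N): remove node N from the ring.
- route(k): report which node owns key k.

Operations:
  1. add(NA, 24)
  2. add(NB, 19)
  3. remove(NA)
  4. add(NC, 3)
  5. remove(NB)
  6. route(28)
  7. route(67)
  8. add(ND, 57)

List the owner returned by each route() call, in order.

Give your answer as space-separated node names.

Op 1: add NA@24 -> ring=[24:NA]
Op 2: add NB@19 -> ring=[19:NB,24:NA]
Op 3: remove NA -> ring=[19:NB]
Op 4: add NC@3 -> ring=[3:NC,19:NB]
Op 5: remove NB -> ring=[3:NC]
Op 6: route key 28: none >= 28, wrap to smallest pos 3 -> NC
Op 7: route key 67: none >= 67, wrap to smallest pos 3 -> NC
Op 8: add ND@57 -> ring=[3:NC,57:ND]

Answer: NC NC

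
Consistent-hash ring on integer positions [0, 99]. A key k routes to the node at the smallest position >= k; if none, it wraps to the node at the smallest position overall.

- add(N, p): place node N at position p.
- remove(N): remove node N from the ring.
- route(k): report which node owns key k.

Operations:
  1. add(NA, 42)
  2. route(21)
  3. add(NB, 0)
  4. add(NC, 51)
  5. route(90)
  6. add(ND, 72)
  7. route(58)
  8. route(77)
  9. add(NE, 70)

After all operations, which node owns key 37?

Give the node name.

Op 1: add NA@42 -> ring=[42:NA]
Op 2: route key 21: smallest pos >= 21 is 42 -> NA
Op 3: add NB@0 -> ring=[0:NB,42:NA]
Op 4: add NC@51 -> ring=[0:NB,42:NA,51:NC]
Op 5: route key 90: none >= 90, wrap to smallest pos 0 -> NB
Op 6: add ND@72 -> ring=[0:NB,42:NA,51:NC,72:ND]
Op 7: route key 58: smallest pos >= 58 is 72 -> ND
Op 8: route key 77: none >= 77, wrap to smallest pos 0 -> NB
Op 9: add NE@70 -> ring=[0:NB,42:NA,51:NC,70:NE,72:ND]
Final route key 37: smallest pos >= 37 is 42 -> NA

Answer: NA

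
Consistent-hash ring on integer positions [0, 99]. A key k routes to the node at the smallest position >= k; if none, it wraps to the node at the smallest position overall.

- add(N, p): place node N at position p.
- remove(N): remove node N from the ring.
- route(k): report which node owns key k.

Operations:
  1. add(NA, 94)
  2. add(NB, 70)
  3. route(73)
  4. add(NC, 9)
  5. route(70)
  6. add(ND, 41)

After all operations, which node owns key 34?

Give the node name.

Answer: ND

Derivation:
Op 1: add NA@94 -> ring=[94:NA]
Op 2: add NB@70 -> ring=[70:NB,94:NA]
Op 3: route key 73: smallest pos >= 73 is 94 -> NA
Op 4: add NC@9 -> ring=[9:NC,70:NB,94:NA]
Op 5: route key 70: smallest pos >= 70 is 70 -> NB
Op 6: add ND@41 -> ring=[9:NC,41:ND,70:NB,94:NA]
Final route key 34: smallest pos >= 34 is 41 -> ND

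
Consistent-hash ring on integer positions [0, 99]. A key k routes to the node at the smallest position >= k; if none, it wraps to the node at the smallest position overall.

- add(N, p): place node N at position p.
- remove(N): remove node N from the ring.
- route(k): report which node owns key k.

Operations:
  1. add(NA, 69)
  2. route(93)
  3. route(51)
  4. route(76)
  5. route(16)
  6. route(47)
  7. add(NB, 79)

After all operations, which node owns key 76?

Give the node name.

Op 1: add NA@69 -> ring=[69:NA]
Op 2: route key 93: none >= 93, wrap to smallest pos 69 -> NA
Op 3: route key 51: smallest pos >= 51 is 69 -> NA
Op 4: route key 76: none >= 76, wrap to smallest pos 69 -> NA
Op 5: route key 16: smallest pos >= 16 is 69 -> NA
Op 6: route key 47: smallest pos >= 47 is 69 -> NA
Op 7: add NB@79 -> ring=[69:NA,79:NB]
Final route key 76: smallest pos >= 76 is 79 -> NB

Answer: NB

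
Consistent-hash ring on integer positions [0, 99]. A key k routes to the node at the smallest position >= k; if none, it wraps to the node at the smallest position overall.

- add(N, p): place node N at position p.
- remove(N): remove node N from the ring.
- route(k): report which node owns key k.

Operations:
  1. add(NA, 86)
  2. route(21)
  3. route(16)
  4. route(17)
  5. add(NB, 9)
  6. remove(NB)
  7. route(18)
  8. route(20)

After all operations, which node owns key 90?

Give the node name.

Op 1: add NA@86 -> ring=[86:NA]
Op 2: route key 21: smallest pos >= 21 is 86 -> NA
Op 3: route key 16: smallest pos >= 16 is 86 -> NA
Op 4: route key 17: smallest pos >= 17 is 86 -> NA
Op 5: add NB@9 -> ring=[9:NB,86:NA]
Op 6: remove NB -> ring=[86:NA]
Op 7: route key 18: smallest pos >= 18 is 86 -> NA
Op 8: route key 20: smallest pos >= 20 is 86 -> NA
Final route key 90: none >= 90, wrap to smallest pos 86 -> NA

Answer: NA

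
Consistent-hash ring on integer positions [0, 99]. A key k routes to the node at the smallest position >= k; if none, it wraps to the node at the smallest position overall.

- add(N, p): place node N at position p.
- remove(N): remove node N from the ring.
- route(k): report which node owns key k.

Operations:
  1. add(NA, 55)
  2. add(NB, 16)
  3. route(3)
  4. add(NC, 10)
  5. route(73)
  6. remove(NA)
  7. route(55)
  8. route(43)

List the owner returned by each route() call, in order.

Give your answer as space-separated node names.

Op 1: add NA@55 -> ring=[55:NA]
Op 2: add NB@16 -> ring=[16:NB,55:NA]
Op 3: route key 3: smallest pos >= 3 is 16 -> NB
Op 4: add NC@10 -> ring=[10:NC,16:NB,55:NA]
Op 5: route key 73: none >= 73, wrap to smallest pos 10 -> NC
Op 6: remove NA -> ring=[10:NC,16:NB]
Op 7: route key 55: none >= 55, wrap to smallest pos 10 -> NC
Op 8: route key 43: none >= 43, wrap to smallest pos 10 -> NC

Answer: NB NC NC NC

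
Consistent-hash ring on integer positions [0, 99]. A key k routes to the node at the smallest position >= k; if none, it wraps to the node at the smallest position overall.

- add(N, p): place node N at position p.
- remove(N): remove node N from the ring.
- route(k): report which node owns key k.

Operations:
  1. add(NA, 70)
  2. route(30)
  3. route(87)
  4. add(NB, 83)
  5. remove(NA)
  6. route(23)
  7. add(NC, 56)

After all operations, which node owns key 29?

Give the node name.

Answer: NC

Derivation:
Op 1: add NA@70 -> ring=[70:NA]
Op 2: route key 30: smallest pos >= 30 is 70 -> NA
Op 3: route key 87: none >= 87, wrap to smallest pos 70 -> NA
Op 4: add NB@83 -> ring=[70:NA,83:NB]
Op 5: remove NA -> ring=[83:NB]
Op 6: route key 23: smallest pos >= 23 is 83 -> NB
Op 7: add NC@56 -> ring=[56:NC,83:NB]
Final route key 29: smallest pos >= 29 is 56 -> NC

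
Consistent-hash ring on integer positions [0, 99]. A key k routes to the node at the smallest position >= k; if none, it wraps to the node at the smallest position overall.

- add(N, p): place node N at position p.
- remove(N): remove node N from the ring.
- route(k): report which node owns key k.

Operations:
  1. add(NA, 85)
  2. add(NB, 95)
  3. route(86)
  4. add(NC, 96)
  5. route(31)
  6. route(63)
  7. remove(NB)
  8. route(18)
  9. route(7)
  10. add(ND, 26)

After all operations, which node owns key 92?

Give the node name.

Op 1: add NA@85 -> ring=[85:NA]
Op 2: add NB@95 -> ring=[85:NA,95:NB]
Op 3: route key 86: smallest pos >= 86 is 95 -> NB
Op 4: add NC@96 -> ring=[85:NA,95:NB,96:NC]
Op 5: route key 31: smallest pos >= 31 is 85 -> NA
Op 6: route key 63: smallest pos >= 63 is 85 -> NA
Op 7: remove NB -> ring=[85:NA,96:NC]
Op 8: route key 18: smallest pos >= 18 is 85 -> NA
Op 9: route key 7: smallest pos >= 7 is 85 -> NA
Op 10: add ND@26 -> ring=[26:ND,85:NA,96:NC]
Final route key 92: smallest pos >= 92 is 96 -> NC

Answer: NC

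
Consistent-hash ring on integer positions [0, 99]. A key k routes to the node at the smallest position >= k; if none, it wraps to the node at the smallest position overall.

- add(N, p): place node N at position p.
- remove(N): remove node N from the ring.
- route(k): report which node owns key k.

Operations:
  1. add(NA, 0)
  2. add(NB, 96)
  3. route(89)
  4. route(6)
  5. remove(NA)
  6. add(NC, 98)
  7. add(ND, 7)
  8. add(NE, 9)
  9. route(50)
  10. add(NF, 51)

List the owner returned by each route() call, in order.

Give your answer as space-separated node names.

Op 1: add NA@0 -> ring=[0:NA]
Op 2: add NB@96 -> ring=[0:NA,96:NB]
Op 3: route key 89: smallest pos >= 89 is 96 -> NB
Op 4: route key 6: smallest pos >= 6 is 96 -> NB
Op 5: remove NA -> ring=[96:NB]
Op 6: add NC@98 -> ring=[96:NB,98:NC]
Op 7: add ND@7 -> ring=[7:ND,96:NB,98:NC]
Op 8: add NE@9 -> ring=[7:ND,9:NE,96:NB,98:NC]
Op 9: route key 50: smallest pos >= 50 is 96 -> NB
Op 10: add NF@51 -> ring=[7:ND,9:NE,51:NF,96:NB,98:NC]

Answer: NB NB NB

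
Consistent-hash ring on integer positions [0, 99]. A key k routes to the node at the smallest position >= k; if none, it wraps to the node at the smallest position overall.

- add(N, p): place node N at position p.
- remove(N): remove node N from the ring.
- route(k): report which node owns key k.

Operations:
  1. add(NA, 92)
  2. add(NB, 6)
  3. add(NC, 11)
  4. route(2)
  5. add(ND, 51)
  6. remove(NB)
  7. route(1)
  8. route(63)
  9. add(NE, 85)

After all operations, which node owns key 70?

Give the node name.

Answer: NE

Derivation:
Op 1: add NA@92 -> ring=[92:NA]
Op 2: add NB@6 -> ring=[6:NB,92:NA]
Op 3: add NC@11 -> ring=[6:NB,11:NC,92:NA]
Op 4: route key 2: smallest pos >= 2 is 6 -> NB
Op 5: add ND@51 -> ring=[6:NB,11:NC,51:ND,92:NA]
Op 6: remove NB -> ring=[11:NC,51:ND,92:NA]
Op 7: route key 1: smallest pos >= 1 is 11 -> NC
Op 8: route key 63: smallest pos >= 63 is 92 -> NA
Op 9: add NE@85 -> ring=[11:NC,51:ND,85:NE,92:NA]
Final route key 70: smallest pos >= 70 is 85 -> NE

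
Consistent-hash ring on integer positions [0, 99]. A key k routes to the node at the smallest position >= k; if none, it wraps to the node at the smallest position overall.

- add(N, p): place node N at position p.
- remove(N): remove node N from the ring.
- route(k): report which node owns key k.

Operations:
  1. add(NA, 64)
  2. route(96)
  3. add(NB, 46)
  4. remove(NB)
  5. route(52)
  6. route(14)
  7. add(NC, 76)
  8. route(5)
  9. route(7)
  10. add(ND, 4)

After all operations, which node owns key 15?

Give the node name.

Answer: NA

Derivation:
Op 1: add NA@64 -> ring=[64:NA]
Op 2: route key 96: none >= 96, wrap to smallest pos 64 -> NA
Op 3: add NB@46 -> ring=[46:NB,64:NA]
Op 4: remove NB -> ring=[64:NA]
Op 5: route key 52: smallest pos >= 52 is 64 -> NA
Op 6: route key 14: smallest pos >= 14 is 64 -> NA
Op 7: add NC@76 -> ring=[64:NA,76:NC]
Op 8: route key 5: smallest pos >= 5 is 64 -> NA
Op 9: route key 7: smallest pos >= 7 is 64 -> NA
Op 10: add ND@4 -> ring=[4:ND,64:NA,76:NC]
Final route key 15: smallest pos >= 15 is 64 -> NA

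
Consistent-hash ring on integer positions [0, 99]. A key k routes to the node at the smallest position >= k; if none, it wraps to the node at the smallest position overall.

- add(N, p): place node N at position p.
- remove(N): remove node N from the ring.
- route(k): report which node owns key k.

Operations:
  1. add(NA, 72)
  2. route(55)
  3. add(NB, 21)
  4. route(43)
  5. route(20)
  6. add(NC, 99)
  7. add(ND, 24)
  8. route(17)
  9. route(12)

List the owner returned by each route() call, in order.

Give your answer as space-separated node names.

Op 1: add NA@72 -> ring=[72:NA]
Op 2: route key 55: smallest pos >= 55 is 72 -> NA
Op 3: add NB@21 -> ring=[21:NB,72:NA]
Op 4: route key 43: smallest pos >= 43 is 72 -> NA
Op 5: route key 20: smallest pos >= 20 is 21 -> NB
Op 6: add NC@99 -> ring=[21:NB,72:NA,99:NC]
Op 7: add ND@24 -> ring=[21:NB,24:ND,72:NA,99:NC]
Op 8: route key 17: smallest pos >= 17 is 21 -> NB
Op 9: route key 12: smallest pos >= 12 is 21 -> NB

Answer: NA NA NB NB NB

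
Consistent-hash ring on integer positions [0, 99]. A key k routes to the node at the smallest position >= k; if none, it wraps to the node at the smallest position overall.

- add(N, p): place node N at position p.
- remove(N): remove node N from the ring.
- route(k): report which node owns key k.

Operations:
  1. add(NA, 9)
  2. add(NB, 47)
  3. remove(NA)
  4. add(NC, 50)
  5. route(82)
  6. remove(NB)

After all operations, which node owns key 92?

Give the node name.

Op 1: add NA@9 -> ring=[9:NA]
Op 2: add NB@47 -> ring=[9:NA,47:NB]
Op 3: remove NA -> ring=[47:NB]
Op 4: add NC@50 -> ring=[47:NB,50:NC]
Op 5: route key 82: none >= 82, wrap to smallest pos 47 -> NB
Op 6: remove NB -> ring=[50:NC]
Final route key 92: none >= 92, wrap to smallest pos 50 -> NC

Answer: NC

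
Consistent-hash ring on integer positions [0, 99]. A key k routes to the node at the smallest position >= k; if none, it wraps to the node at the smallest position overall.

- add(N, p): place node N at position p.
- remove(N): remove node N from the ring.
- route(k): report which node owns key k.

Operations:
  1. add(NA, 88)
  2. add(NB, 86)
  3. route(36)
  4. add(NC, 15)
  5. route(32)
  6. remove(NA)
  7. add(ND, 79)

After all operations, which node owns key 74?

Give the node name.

Op 1: add NA@88 -> ring=[88:NA]
Op 2: add NB@86 -> ring=[86:NB,88:NA]
Op 3: route key 36: smallest pos >= 36 is 86 -> NB
Op 4: add NC@15 -> ring=[15:NC,86:NB,88:NA]
Op 5: route key 32: smallest pos >= 32 is 86 -> NB
Op 6: remove NA -> ring=[15:NC,86:NB]
Op 7: add ND@79 -> ring=[15:NC,79:ND,86:NB]
Final route key 74: smallest pos >= 74 is 79 -> ND

Answer: ND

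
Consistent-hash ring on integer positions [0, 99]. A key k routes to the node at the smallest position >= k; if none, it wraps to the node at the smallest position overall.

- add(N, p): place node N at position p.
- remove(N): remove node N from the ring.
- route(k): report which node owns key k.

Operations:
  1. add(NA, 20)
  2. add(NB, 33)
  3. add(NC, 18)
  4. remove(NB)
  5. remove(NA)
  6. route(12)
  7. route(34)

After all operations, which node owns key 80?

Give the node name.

Answer: NC

Derivation:
Op 1: add NA@20 -> ring=[20:NA]
Op 2: add NB@33 -> ring=[20:NA,33:NB]
Op 3: add NC@18 -> ring=[18:NC,20:NA,33:NB]
Op 4: remove NB -> ring=[18:NC,20:NA]
Op 5: remove NA -> ring=[18:NC]
Op 6: route key 12: smallest pos >= 12 is 18 -> NC
Op 7: route key 34: none >= 34, wrap to smallest pos 18 -> NC
Final route key 80: none >= 80, wrap to smallest pos 18 -> NC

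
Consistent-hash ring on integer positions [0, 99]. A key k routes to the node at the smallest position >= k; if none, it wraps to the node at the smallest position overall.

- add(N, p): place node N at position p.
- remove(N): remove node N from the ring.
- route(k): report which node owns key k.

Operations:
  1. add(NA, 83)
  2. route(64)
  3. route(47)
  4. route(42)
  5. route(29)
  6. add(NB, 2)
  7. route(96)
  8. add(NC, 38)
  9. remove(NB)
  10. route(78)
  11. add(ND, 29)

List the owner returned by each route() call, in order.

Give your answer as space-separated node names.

Op 1: add NA@83 -> ring=[83:NA]
Op 2: route key 64: smallest pos >= 64 is 83 -> NA
Op 3: route key 47: smallest pos >= 47 is 83 -> NA
Op 4: route key 42: smallest pos >= 42 is 83 -> NA
Op 5: route key 29: smallest pos >= 29 is 83 -> NA
Op 6: add NB@2 -> ring=[2:NB,83:NA]
Op 7: route key 96: none >= 96, wrap to smallest pos 2 -> NB
Op 8: add NC@38 -> ring=[2:NB,38:NC,83:NA]
Op 9: remove NB -> ring=[38:NC,83:NA]
Op 10: route key 78: smallest pos >= 78 is 83 -> NA
Op 11: add ND@29 -> ring=[29:ND,38:NC,83:NA]

Answer: NA NA NA NA NB NA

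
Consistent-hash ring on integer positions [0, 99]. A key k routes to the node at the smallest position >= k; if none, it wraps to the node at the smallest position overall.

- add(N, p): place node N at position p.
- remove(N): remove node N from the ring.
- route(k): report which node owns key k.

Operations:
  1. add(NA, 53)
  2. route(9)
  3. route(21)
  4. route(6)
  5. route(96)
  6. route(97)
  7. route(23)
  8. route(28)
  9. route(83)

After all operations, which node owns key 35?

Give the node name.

Answer: NA

Derivation:
Op 1: add NA@53 -> ring=[53:NA]
Op 2: route key 9: smallest pos >= 9 is 53 -> NA
Op 3: route key 21: smallest pos >= 21 is 53 -> NA
Op 4: route key 6: smallest pos >= 6 is 53 -> NA
Op 5: route key 96: none >= 96, wrap to smallest pos 53 -> NA
Op 6: route key 97: none >= 97, wrap to smallest pos 53 -> NA
Op 7: route key 23: smallest pos >= 23 is 53 -> NA
Op 8: route key 28: smallest pos >= 28 is 53 -> NA
Op 9: route key 83: none >= 83, wrap to smallest pos 53 -> NA
Final route key 35: smallest pos >= 35 is 53 -> NA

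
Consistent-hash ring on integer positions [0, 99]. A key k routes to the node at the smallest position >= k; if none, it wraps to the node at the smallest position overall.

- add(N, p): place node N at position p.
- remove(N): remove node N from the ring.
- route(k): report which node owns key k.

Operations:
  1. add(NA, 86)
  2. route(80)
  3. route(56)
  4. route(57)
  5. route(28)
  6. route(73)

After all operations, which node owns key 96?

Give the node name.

Op 1: add NA@86 -> ring=[86:NA]
Op 2: route key 80: smallest pos >= 80 is 86 -> NA
Op 3: route key 56: smallest pos >= 56 is 86 -> NA
Op 4: route key 57: smallest pos >= 57 is 86 -> NA
Op 5: route key 28: smallest pos >= 28 is 86 -> NA
Op 6: route key 73: smallest pos >= 73 is 86 -> NA
Final route key 96: none >= 96, wrap to smallest pos 86 -> NA

Answer: NA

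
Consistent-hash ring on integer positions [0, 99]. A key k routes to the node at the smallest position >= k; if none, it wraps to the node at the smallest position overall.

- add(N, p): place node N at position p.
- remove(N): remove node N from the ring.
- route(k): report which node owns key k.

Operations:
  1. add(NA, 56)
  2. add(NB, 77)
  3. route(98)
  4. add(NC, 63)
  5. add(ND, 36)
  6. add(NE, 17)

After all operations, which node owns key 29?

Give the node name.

Answer: ND

Derivation:
Op 1: add NA@56 -> ring=[56:NA]
Op 2: add NB@77 -> ring=[56:NA,77:NB]
Op 3: route key 98: none >= 98, wrap to smallest pos 56 -> NA
Op 4: add NC@63 -> ring=[56:NA,63:NC,77:NB]
Op 5: add ND@36 -> ring=[36:ND,56:NA,63:NC,77:NB]
Op 6: add NE@17 -> ring=[17:NE,36:ND,56:NA,63:NC,77:NB]
Final route key 29: smallest pos >= 29 is 36 -> ND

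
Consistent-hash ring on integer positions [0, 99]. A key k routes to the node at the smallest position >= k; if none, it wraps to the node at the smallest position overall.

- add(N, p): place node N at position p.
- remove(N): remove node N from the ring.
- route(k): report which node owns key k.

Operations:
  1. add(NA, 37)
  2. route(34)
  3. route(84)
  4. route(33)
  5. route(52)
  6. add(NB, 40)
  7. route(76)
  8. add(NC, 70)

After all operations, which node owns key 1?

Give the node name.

Op 1: add NA@37 -> ring=[37:NA]
Op 2: route key 34: smallest pos >= 34 is 37 -> NA
Op 3: route key 84: none >= 84, wrap to smallest pos 37 -> NA
Op 4: route key 33: smallest pos >= 33 is 37 -> NA
Op 5: route key 52: none >= 52, wrap to smallest pos 37 -> NA
Op 6: add NB@40 -> ring=[37:NA,40:NB]
Op 7: route key 76: none >= 76, wrap to smallest pos 37 -> NA
Op 8: add NC@70 -> ring=[37:NA,40:NB,70:NC]
Final route key 1: smallest pos >= 1 is 37 -> NA

Answer: NA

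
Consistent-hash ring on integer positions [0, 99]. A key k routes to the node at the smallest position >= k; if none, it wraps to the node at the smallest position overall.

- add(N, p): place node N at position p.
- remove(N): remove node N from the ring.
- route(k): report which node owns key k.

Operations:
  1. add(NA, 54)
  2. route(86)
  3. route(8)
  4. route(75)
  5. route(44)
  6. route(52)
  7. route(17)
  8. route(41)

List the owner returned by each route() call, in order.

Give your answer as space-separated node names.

Answer: NA NA NA NA NA NA NA

Derivation:
Op 1: add NA@54 -> ring=[54:NA]
Op 2: route key 86: none >= 86, wrap to smallest pos 54 -> NA
Op 3: route key 8: smallest pos >= 8 is 54 -> NA
Op 4: route key 75: none >= 75, wrap to smallest pos 54 -> NA
Op 5: route key 44: smallest pos >= 44 is 54 -> NA
Op 6: route key 52: smallest pos >= 52 is 54 -> NA
Op 7: route key 17: smallest pos >= 17 is 54 -> NA
Op 8: route key 41: smallest pos >= 41 is 54 -> NA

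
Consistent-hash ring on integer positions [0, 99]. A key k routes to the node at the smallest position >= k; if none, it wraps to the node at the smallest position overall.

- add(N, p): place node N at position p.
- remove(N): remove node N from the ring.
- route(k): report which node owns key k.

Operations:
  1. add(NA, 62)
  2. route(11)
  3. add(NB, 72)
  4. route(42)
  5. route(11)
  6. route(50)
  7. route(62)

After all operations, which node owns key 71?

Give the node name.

Answer: NB

Derivation:
Op 1: add NA@62 -> ring=[62:NA]
Op 2: route key 11: smallest pos >= 11 is 62 -> NA
Op 3: add NB@72 -> ring=[62:NA,72:NB]
Op 4: route key 42: smallest pos >= 42 is 62 -> NA
Op 5: route key 11: smallest pos >= 11 is 62 -> NA
Op 6: route key 50: smallest pos >= 50 is 62 -> NA
Op 7: route key 62: smallest pos >= 62 is 62 -> NA
Final route key 71: smallest pos >= 71 is 72 -> NB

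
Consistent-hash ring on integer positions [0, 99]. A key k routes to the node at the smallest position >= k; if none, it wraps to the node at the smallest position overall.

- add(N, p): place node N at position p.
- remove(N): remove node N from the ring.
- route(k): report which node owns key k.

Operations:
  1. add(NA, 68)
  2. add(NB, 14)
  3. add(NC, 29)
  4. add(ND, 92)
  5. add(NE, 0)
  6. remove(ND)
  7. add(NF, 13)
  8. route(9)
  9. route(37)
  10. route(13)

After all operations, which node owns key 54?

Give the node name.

Answer: NA

Derivation:
Op 1: add NA@68 -> ring=[68:NA]
Op 2: add NB@14 -> ring=[14:NB,68:NA]
Op 3: add NC@29 -> ring=[14:NB,29:NC,68:NA]
Op 4: add ND@92 -> ring=[14:NB,29:NC,68:NA,92:ND]
Op 5: add NE@0 -> ring=[0:NE,14:NB,29:NC,68:NA,92:ND]
Op 6: remove ND -> ring=[0:NE,14:NB,29:NC,68:NA]
Op 7: add NF@13 -> ring=[0:NE,13:NF,14:NB,29:NC,68:NA]
Op 8: route key 9: smallest pos >= 9 is 13 -> NF
Op 9: route key 37: smallest pos >= 37 is 68 -> NA
Op 10: route key 13: smallest pos >= 13 is 13 -> NF
Final route key 54: smallest pos >= 54 is 68 -> NA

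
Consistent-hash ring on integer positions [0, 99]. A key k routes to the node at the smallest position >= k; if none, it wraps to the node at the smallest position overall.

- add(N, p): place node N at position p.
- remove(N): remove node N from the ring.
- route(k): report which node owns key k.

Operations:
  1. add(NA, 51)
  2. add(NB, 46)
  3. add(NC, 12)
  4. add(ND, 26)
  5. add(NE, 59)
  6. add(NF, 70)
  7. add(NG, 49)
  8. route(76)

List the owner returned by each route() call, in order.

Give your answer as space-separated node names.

Op 1: add NA@51 -> ring=[51:NA]
Op 2: add NB@46 -> ring=[46:NB,51:NA]
Op 3: add NC@12 -> ring=[12:NC,46:NB,51:NA]
Op 4: add ND@26 -> ring=[12:NC,26:ND,46:NB,51:NA]
Op 5: add NE@59 -> ring=[12:NC,26:ND,46:NB,51:NA,59:NE]
Op 6: add NF@70 -> ring=[12:NC,26:ND,46:NB,51:NA,59:NE,70:NF]
Op 7: add NG@49 -> ring=[12:NC,26:ND,46:NB,49:NG,51:NA,59:NE,70:NF]
Op 8: route key 76: none >= 76, wrap to smallest pos 12 -> NC

Answer: NC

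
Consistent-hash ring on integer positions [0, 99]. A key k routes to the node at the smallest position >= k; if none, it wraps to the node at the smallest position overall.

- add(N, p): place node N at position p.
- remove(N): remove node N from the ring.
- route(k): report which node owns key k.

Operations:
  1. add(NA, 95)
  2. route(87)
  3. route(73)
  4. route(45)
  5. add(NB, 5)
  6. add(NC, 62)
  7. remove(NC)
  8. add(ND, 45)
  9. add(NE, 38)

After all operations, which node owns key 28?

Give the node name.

Op 1: add NA@95 -> ring=[95:NA]
Op 2: route key 87: smallest pos >= 87 is 95 -> NA
Op 3: route key 73: smallest pos >= 73 is 95 -> NA
Op 4: route key 45: smallest pos >= 45 is 95 -> NA
Op 5: add NB@5 -> ring=[5:NB,95:NA]
Op 6: add NC@62 -> ring=[5:NB,62:NC,95:NA]
Op 7: remove NC -> ring=[5:NB,95:NA]
Op 8: add ND@45 -> ring=[5:NB,45:ND,95:NA]
Op 9: add NE@38 -> ring=[5:NB,38:NE,45:ND,95:NA]
Final route key 28: smallest pos >= 28 is 38 -> NE

Answer: NE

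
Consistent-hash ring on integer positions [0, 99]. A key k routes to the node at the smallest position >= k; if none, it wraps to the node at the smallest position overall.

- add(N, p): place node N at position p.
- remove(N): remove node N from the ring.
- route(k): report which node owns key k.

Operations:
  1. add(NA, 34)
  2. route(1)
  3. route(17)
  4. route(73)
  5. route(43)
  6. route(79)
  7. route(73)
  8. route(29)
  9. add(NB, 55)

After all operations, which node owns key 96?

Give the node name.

Op 1: add NA@34 -> ring=[34:NA]
Op 2: route key 1: smallest pos >= 1 is 34 -> NA
Op 3: route key 17: smallest pos >= 17 is 34 -> NA
Op 4: route key 73: none >= 73, wrap to smallest pos 34 -> NA
Op 5: route key 43: none >= 43, wrap to smallest pos 34 -> NA
Op 6: route key 79: none >= 79, wrap to smallest pos 34 -> NA
Op 7: route key 73: none >= 73, wrap to smallest pos 34 -> NA
Op 8: route key 29: smallest pos >= 29 is 34 -> NA
Op 9: add NB@55 -> ring=[34:NA,55:NB]
Final route key 96: none >= 96, wrap to smallest pos 34 -> NA

Answer: NA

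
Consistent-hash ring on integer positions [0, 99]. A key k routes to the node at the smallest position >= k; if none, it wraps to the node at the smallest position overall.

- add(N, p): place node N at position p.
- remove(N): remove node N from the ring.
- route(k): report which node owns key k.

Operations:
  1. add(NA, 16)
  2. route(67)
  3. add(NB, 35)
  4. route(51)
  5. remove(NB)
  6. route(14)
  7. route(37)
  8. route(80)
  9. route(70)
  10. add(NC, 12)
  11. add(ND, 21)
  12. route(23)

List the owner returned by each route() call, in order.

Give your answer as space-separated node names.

Op 1: add NA@16 -> ring=[16:NA]
Op 2: route key 67: none >= 67, wrap to smallest pos 16 -> NA
Op 3: add NB@35 -> ring=[16:NA,35:NB]
Op 4: route key 51: none >= 51, wrap to smallest pos 16 -> NA
Op 5: remove NB -> ring=[16:NA]
Op 6: route key 14: smallest pos >= 14 is 16 -> NA
Op 7: route key 37: none >= 37, wrap to smallest pos 16 -> NA
Op 8: route key 80: none >= 80, wrap to smallest pos 16 -> NA
Op 9: route key 70: none >= 70, wrap to smallest pos 16 -> NA
Op 10: add NC@12 -> ring=[12:NC,16:NA]
Op 11: add ND@21 -> ring=[12:NC,16:NA,21:ND]
Op 12: route key 23: none >= 23, wrap to smallest pos 12 -> NC

Answer: NA NA NA NA NA NA NC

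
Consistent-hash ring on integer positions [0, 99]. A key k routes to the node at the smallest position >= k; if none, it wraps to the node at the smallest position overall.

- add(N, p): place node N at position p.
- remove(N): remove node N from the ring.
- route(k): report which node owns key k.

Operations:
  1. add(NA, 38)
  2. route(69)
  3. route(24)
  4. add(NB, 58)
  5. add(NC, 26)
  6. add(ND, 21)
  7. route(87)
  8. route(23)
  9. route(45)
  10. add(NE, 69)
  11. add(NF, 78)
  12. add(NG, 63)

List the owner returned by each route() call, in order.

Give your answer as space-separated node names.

Op 1: add NA@38 -> ring=[38:NA]
Op 2: route key 69: none >= 69, wrap to smallest pos 38 -> NA
Op 3: route key 24: smallest pos >= 24 is 38 -> NA
Op 4: add NB@58 -> ring=[38:NA,58:NB]
Op 5: add NC@26 -> ring=[26:NC,38:NA,58:NB]
Op 6: add ND@21 -> ring=[21:ND,26:NC,38:NA,58:NB]
Op 7: route key 87: none >= 87, wrap to smallest pos 21 -> ND
Op 8: route key 23: smallest pos >= 23 is 26 -> NC
Op 9: route key 45: smallest pos >= 45 is 58 -> NB
Op 10: add NE@69 -> ring=[21:ND,26:NC,38:NA,58:NB,69:NE]
Op 11: add NF@78 -> ring=[21:ND,26:NC,38:NA,58:NB,69:NE,78:NF]
Op 12: add NG@63 -> ring=[21:ND,26:NC,38:NA,58:NB,63:NG,69:NE,78:NF]

Answer: NA NA ND NC NB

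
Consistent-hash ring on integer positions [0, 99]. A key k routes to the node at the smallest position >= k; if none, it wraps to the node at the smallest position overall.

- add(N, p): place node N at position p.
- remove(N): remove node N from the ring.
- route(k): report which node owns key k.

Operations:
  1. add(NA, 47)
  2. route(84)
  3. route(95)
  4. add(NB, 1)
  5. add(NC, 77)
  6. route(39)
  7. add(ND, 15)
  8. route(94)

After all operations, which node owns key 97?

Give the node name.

Op 1: add NA@47 -> ring=[47:NA]
Op 2: route key 84: none >= 84, wrap to smallest pos 47 -> NA
Op 3: route key 95: none >= 95, wrap to smallest pos 47 -> NA
Op 4: add NB@1 -> ring=[1:NB,47:NA]
Op 5: add NC@77 -> ring=[1:NB,47:NA,77:NC]
Op 6: route key 39: smallest pos >= 39 is 47 -> NA
Op 7: add ND@15 -> ring=[1:NB,15:ND,47:NA,77:NC]
Op 8: route key 94: none >= 94, wrap to smallest pos 1 -> NB
Final route key 97: none >= 97, wrap to smallest pos 1 -> NB

Answer: NB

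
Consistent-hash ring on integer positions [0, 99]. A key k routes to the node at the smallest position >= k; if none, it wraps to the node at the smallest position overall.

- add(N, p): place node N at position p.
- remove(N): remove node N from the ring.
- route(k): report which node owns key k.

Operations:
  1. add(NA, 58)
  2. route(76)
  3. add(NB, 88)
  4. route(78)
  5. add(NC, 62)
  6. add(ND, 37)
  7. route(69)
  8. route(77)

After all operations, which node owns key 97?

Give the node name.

Op 1: add NA@58 -> ring=[58:NA]
Op 2: route key 76: none >= 76, wrap to smallest pos 58 -> NA
Op 3: add NB@88 -> ring=[58:NA,88:NB]
Op 4: route key 78: smallest pos >= 78 is 88 -> NB
Op 5: add NC@62 -> ring=[58:NA,62:NC,88:NB]
Op 6: add ND@37 -> ring=[37:ND,58:NA,62:NC,88:NB]
Op 7: route key 69: smallest pos >= 69 is 88 -> NB
Op 8: route key 77: smallest pos >= 77 is 88 -> NB
Final route key 97: none >= 97, wrap to smallest pos 37 -> ND

Answer: ND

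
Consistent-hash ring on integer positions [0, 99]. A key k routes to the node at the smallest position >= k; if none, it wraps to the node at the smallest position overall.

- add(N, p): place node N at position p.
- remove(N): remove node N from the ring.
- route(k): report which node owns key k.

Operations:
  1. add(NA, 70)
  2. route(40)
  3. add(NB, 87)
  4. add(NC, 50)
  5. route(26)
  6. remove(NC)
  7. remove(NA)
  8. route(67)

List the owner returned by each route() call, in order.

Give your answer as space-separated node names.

Answer: NA NC NB

Derivation:
Op 1: add NA@70 -> ring=[70:NA]
Op 2: route key 40: smallest pos >= 40 is 70 -> NA
Op 3: add NB@87 -> ring=[70:NA,87:NB]
Op 4: add NC@50 -> ring=[50:NC,70:NA,87:NB]
Op 5: route key 26: smallest pos >= 26 is 50 -> NC
Op 6: remove NC -> ring=[70:NA,87:NB]
Op 7: remove NA -> ring=[87:NB]
Op 8: route key 67: smallest pos >= 67 is 87 -> NB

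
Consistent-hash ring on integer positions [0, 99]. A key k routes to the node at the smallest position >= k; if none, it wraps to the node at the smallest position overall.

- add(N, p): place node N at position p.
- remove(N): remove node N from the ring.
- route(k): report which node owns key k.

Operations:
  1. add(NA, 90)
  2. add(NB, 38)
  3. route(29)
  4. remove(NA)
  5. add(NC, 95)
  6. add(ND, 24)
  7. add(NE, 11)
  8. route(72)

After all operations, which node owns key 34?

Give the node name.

Op 1: add NA@90 -> ring=[90:NA]
Op 2: add NB@38 -> ring=[38:NB,90:NA]
Op 3: route key 29: smallest pos >= 29 is 38 -> NB
Op 4: remove NA -> ring=[38:NB]
Op 5: add NC@95 -> ring=[38:NB,95:NC]
Op 6: add ND@24 -> ring=[24:ND,38:NB,95:NC]
Op 7: add NE@11 -> ring=[11:NE,24:ND,38:NB,95:NC]
Op 8: route key 72: smallest pos >= 72 is 95 -> NC
Final route key 34: smallest pos >= 34 is 38 -> NB

Answer: NB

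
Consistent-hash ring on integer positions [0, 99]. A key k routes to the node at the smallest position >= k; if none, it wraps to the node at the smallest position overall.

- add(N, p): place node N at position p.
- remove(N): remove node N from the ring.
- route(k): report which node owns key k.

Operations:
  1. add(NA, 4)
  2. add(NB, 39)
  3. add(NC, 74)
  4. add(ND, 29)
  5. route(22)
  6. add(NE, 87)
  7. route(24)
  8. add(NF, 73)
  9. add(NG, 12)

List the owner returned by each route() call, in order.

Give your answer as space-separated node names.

Op 1: add NA@4 -> ring=[4:NA]
Op 2: add NB@39 -> ring=[4:NA,39:NB]
Op 3: add NC@74 -> ring=[4:NA,39:NB,74:NC]
Op 4: add ND@29 -> ring=[4:NA,29:ND,39:NB,74:NC]
Op 5: route key 22: smallest pos >= 22 is 29 -> ND
Op 6: add NE@87 -> ring=[4:NA,29:ND,39:NB,74:NC,87:NE]
Op 7: route key 24: smallest pos >= 24 is 29 -> ND
Op 8: add NF@73 -> ring=[4:NA,29:ND,39:NB,73:NF,74:NC,87:NE]
Op 9: add NG@12 -> ring=[4:NA,12:NG,29:ND,39:NB,73:NF,74:NC,87:NE]

Answer: ND ND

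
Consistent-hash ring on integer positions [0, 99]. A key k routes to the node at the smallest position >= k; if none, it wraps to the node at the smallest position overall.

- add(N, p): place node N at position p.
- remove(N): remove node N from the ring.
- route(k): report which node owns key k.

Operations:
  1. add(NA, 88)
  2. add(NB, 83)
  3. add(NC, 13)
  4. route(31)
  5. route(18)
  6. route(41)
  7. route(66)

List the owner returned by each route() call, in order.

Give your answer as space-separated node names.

Op 1: add NA@88 -> ring=[88:NA]
Op 2: add NB@83 -> ring=[83:NB,88:NA]
Op 3: add NC@13 -> ring=[13:NC,83:NB,88:NA]
Op 4: route key 31: smallest pos >= 31 is 83 -> NB
Op 5: route key 18: smallest pos >= 18 is 83 -> NB
Op 6: route key 41: smallest pos >= 41 is 83 -> NB
Op 7: route key 66: smallest pos >= 66 is 83 -> NB

Answer: NB NB NB NB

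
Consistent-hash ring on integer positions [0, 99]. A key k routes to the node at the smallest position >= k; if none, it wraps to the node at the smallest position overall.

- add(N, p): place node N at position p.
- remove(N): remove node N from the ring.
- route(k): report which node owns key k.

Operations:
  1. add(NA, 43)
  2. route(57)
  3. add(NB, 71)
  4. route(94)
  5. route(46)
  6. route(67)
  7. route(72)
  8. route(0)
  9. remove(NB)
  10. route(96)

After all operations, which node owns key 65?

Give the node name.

Answer: NA

Derivation:
Op 1: add NA@43 -> ring=[43:NA]
Op 2: route key 57: none >= 57, wrap to smallest pos 43 -> NA
Op 3: add NB@71 -> ring=[43:NA,71:NB]
Op 4: route key 94: none >= 94, wrap to smallest pos 43 -> NA
Op 5: route key 46: smallest pos >= 46 is 71 -> NB
Op 6: route key 67: smallest pos >= 67 is 71 -> NB
Op 7: route key 72: none >= 72, wrap to smallest pos 43 -> NA
Op 8: route key 0: smallest pos >= 0 is 43 -> NA
Op 9: remove NB -> ring=[43:NA]
Op 10: route key 96: none >= 96, wrap to smallest pos 43 -> NA
Final route key 65: none >= 65, wrap to smallest pos 43 -> NA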